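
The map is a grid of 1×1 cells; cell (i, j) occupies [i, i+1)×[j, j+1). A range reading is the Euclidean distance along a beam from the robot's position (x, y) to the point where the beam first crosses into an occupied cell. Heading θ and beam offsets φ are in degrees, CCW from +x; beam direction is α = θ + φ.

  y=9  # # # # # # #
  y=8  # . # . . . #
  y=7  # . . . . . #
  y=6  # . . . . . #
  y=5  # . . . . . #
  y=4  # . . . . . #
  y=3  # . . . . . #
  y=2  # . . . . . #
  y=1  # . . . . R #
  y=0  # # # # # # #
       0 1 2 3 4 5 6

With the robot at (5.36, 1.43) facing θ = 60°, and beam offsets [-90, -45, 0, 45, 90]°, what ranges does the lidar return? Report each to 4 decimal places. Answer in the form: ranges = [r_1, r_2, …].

ranges = [0.7390, 0.6626, 1.2800, 7.8370, 5.0345]

beam 1: φ=-90°, α=330°
  d=(0.8660,-0.5000)  start (5,1)  tX=0.7390 tY=0.8600  stride 1/|dx|=1.1547 1/|dy|=2.0000
    cross x-line → (6,1), t=0.7390 (wall)
  → r_1 = 0.7390
beam 2: φ=-45°, α=15°
  d=(0.9659,0.2588)  start (5,1)  tX=0.6626 tY=2.2023  stride 1/|dx|=1.0353 1/|dy|=3.8637
    cross x-line → (6,1), t=0.6626 (wall)
  → r_2 = 0.6626
beam 3: φ=0°, α=60°
  d=(0.5000,0.8660)  start (5,1)  tX=1.2800 tY=0.6582  stride 1/|dx|=2.0000 1/|dy|=1.1547
    cross y-line → (5,2), t=0.6582
    cross x-line → (6,2), t=1.2800 (wall)
  → r_3 = 1.2800
beam 4: φ=45°, α=105°
  d=(-0.2588,0.9659)  start (5,1)  tX=1.3909 tY=0.5901  stride 1/|dx|=3.8637 1/|dy|=1.0353
    cross y-line → (5,2), t=0.5901
    cross x-line → (4,2), t=1.3909
    cross y-line → (4,3), t=1.6254
    cross y-line → (4,4), t=2.6607
    cross y-line → (4,5), t=3.6959
    cross y-line → (4,6), t=4.7312
    cross x-line → (3,6), t=5.2546
    cross y-line → (3,7), t=5.7665
    cross y-line → (3,8), t=6.8018
    cross y-line → (3,9), t=7.8370 (wall)
  → r_4 = 7.8370
beam 5: φ=90°, α=150°
  d=(-0.8660,0.5000)  start (5,1)  tX=0.4157 tY=1.1400  stride 1/|dx|=1.1547 1/|dy|=2.0000
    cross x-line → (4,1), t=0.4157
    cross y-line → (4,2), t=1.1400
    cross x-line → (3,2), t=1.5704
    cross x-line → (2,2), t=2.7251
    cross y-line → (2,3), t=3.1400
    cross x-line → (1,3), t=3.8798
    cross x-line → (0,3), t=5.0345 (wall)
  → r_5 = 5.0345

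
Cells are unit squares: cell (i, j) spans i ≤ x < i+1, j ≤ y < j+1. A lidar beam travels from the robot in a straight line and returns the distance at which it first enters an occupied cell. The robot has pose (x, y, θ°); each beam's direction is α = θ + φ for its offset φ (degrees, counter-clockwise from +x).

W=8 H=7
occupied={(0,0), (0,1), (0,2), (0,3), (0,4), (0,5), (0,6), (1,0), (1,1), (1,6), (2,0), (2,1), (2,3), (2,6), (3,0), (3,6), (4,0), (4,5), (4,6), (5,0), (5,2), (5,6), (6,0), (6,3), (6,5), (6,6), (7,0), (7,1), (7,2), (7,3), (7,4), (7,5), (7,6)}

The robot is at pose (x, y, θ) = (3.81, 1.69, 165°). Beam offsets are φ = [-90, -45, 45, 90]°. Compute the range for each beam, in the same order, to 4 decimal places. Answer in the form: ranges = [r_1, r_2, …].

ranges = [3.4268, 1.6200, 0.9353, 0.7143]

beam 1: φ=-90°, α=75°
  dir = (cos 75°, sin 75°) = (0.2588, 0.9659); from cell (3,1)
  next x-line at t=0.7341, next y-line at t=0.3209; Δt_x=3.8637, Δt_y=1.0353
    y: enter (3,2) at t=0.3209
    x: enter (4,2) at t=0.7341
    y: enter (4,3) at t=1.3562
    y: enter (4,4) at t=2.3915
    y: enter (4,5) at t=3.4268 ← occupied
  → r_1 = 3.4268
beam 2: φ=-45°, α=120°
  dir = (cos 120°, sin 120°) = (-0.5000, 0.8660); from cell (3,1)
  next x-line at t=1.6200, next y-line at t=0.3580; Δt_x=2.0000, Δt_y=1.1547
    y: enter (3,2) at t=0.3580
    y: enter (3,3) at t=1.5127
    x: enter (2,3) at t=1.6200 ← occupied
  → r_2 = 1.6200
beam 3: φ=45°, α=210°
  dir = (cos 210°, sin 210°) = (-0.8660, -0.5000); from cell (3,1)
  next x-line at t=0.9353, next y-line at t=1.3800; Δt_x=1.1547, Δt_y=2.0000
    x: enter (2,1) at t=0.9353 ← occupied
  → r_3 = 0.9353
beam 4: φ=90°, α=255°
  dir = (cos 255°, sin 255°) = (-0.2588, -0.9659); from cell (3,1)
  next x-line at t=3.1296, next y-line at t=0.7143; Δt_x=3.8637, Δt_y=1.0353
    y: enter (3,0) at t=0.7143 ← occupied
  → r_4 = 0.7143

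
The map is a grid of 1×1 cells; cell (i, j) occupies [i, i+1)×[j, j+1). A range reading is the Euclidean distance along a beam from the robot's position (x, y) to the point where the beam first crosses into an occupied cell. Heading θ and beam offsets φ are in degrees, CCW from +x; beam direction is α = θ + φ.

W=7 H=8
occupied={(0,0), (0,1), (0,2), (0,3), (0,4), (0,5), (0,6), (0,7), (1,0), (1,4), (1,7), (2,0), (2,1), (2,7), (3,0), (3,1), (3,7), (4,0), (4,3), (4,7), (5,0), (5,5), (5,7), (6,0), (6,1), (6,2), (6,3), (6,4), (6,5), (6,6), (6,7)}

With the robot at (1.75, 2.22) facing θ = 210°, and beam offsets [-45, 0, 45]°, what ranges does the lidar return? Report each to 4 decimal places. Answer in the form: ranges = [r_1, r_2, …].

ranges = [0.7765, 0.8660, 1.2630]

beam 1: φ=-45°, α=165°
  d=(-0.9659,0.2588)  start (1,2)  tX=0.7765 tY=3.0137  stride 1/|dx|=1.0353 1/|dy|=3.8637
    cross x-line → (0,2), t=0.7765 (wall)
  → r_1 = 0.7765
beam 2: φ=0°, α=210°
  d=(-0.8660,-0.5000)  start (1,2)  tX=0.8660 tY=0.4400  stride 1/|dx|=1.1547 1/|dy|=2.0000
    cross y-line → (1,1), t=0.4400
    cross x-line → (0,1), t=0.8660 (wall)
  → r_2 = 0.8660
beam 3: φ=45°, α=255°
  d=(-0.2588,-0.9659)  start (1,2)  tX=2.8978 tY=0.2278  stride 1/|dx|=3.8637 1/|dy|=1.0353
    cross y-line → (1,1), t=0.2278
    cross y-line → (1,0), t=1.2630 (wall)
  → r_3 = 1.2630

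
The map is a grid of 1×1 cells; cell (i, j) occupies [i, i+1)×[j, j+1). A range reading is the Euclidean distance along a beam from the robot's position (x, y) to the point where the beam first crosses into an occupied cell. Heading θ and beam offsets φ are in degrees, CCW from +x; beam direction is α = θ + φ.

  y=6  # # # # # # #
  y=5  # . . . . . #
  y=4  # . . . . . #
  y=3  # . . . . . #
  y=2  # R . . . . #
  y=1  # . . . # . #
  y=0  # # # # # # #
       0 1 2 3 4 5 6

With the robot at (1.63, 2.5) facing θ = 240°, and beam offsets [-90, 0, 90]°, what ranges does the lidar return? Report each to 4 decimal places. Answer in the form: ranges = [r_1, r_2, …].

ranges = [0.7275, 1.2600, 2.7366]

beam 1: φ=-90°, α=150°
  direction (-0.8660, 0.5000); cell (1,2); t to first gridline: x 0.7275, y 1.0000 (then +1.1547 / +2.0000)
    (0,2) via x @ 0.7275  # hit
  → r_1 = 0.7275
beam 2: φ=0°, α=240°
  direction (-0.5000, -0.8660); cell (1,2); t to first gridline: x 1.2600, y 0.5774 (then +2.0000 / +1.1547)
    (1,1) via y @ 0.5774
    (0,1) via x @ 1.2600  # hit
  → r_2 = 1.2600
beam 3: φ=90°, α=330°
  direction (0.8660, -0.5000); cell (1,2); t to first gridline: x 0.4272, y 1.0000 (then +1.1547 / +2.0000)
    (2,2) via x @ 0.4272
    (2,1) via y @ 1.0000
    (3,1) via x @ 1.5819
    (4,1) via x @ 2.7366  # hit
  → r_3 = 2.7366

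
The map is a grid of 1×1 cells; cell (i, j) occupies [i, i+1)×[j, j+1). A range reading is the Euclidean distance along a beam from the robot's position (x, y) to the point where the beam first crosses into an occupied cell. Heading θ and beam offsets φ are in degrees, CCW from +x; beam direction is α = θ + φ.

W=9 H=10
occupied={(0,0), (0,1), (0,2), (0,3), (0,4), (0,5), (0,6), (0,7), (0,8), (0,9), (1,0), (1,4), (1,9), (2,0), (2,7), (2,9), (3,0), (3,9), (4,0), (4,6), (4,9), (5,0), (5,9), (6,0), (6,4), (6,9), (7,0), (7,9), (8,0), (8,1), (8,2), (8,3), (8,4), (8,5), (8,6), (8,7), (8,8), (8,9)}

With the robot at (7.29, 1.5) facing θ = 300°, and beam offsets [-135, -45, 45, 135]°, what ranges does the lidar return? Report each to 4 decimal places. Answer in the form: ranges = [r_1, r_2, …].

ranges = [6.5119, 0.5176, 0.7350, 2.7432]

beam 1: φ=-135°, α=165°
  direction (-0.9659, 0.2588); cell (7,1); t to first gridline: x 0.3002, y 1.9319 (then +1.0353 / +3.8637)
    (6,1) via x @ 0.3002
    (5,1) via x @ 1.3355
    (5,2) via y @ 1.9319
    (4,2) via x @ 2.3708
    (3,2) via x @ 3.4061
    (2,2) via x @ 4.4413
    (1,2) via x @ 5.4766
    (1,3) via y @ 5.7956
    (0,3) via x @ 6.5119  # hit
  → r_1 = 6.5119
beam 2: φ=-45°, α=255°
  direction (-0.2588, -0.9659); cell (7,1); t to first gridline: x 1.1205, y 0.5176 (then +3.8637 / +1.0353)
    (7,0) via y @ 0.5176  # hit
  → r_2 = 0.5176
beam 3: φ=45°, α=345°
  direction (0.9659, -0.2588); cell (7,1); t to first gridline: x 0.7350, y 1.9319 (then +1.0353 / +3.8637)
    (8,1) via x @ 0.7350  # hit
  → r_3 = 0.7350
beam 4: φ=135°, α=75°
  direction (0.2588, 0.9659); cell (7,1); t to first gridline: x 2.7432, y 0.5176 (then +3.8637 / +1.0353)
    (7,2) via y @ 0.5176
    (7,3) via y @ 1.5529
    (7,4) via y @ 2.5882
    (8,4) via x @ 2.7432  # hit
  → r_4 = 2.7432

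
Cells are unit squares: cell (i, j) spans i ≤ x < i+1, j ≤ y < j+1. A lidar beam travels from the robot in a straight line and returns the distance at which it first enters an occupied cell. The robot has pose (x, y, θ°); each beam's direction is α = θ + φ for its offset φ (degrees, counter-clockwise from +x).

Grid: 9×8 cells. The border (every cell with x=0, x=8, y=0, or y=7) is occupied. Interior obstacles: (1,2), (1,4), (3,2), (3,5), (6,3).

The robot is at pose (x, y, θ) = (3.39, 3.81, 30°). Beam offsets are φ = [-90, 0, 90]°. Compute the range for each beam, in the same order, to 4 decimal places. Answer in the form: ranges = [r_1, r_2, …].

beam 1: φ=-90°, α=300°
  d=(0.5000,-0.8660)  start (3,3)  tX=1.2200 tY=0.9353  stride 1/|dx|=2.0000 1/|dy|=1.1547
    cross y-line → (3,2), t=0.9353 (wall)
  → r_1 = 0.9353
beam 2: φ=0°, α=30°
  d=(0.8660,0.5000)  start (3,3)  tX=0.7044 tY=0.3800  stride 1/|dx|=1.1547 1/|dy|=2.0000
    cross y-line → (3,4), t=0.3800
    cross x-line → (4,4), t=0.7044
    cross x-line → (5,4), t=1.8591
    cross y-line → (5,5), t=2.3800
    cross x-line → (6,5), t=3.0138
    cross x-line → (7,5), t=4.1685
    cross y-line → (7,6), t=4.3800
    cross x-line → (8,6), t=5.3232 (wall)
  → r_2 = 5.3232
beam 3: φ=90°, α=120°
  d=(-0.5000,0.8660)  start (3,3)  tX=0.7800 tY=0.2194  stride 1/|dx|=2.0000 1/|dy|=1.1547
    cross y-line → (3,4), t=0.2194
    cross x-line → (2,4), t=0.7800
    cross y-line → (2,5), t=1.3741
    cross y-line → (2,6), t=2.5288
    cross x-line → (1,6), t=2.7800
    cross y-line → (1,7), t=3.6835 (wall)
  → r_3 = 3.6835

ranges = [0.9353, 5.3232, 3.6835]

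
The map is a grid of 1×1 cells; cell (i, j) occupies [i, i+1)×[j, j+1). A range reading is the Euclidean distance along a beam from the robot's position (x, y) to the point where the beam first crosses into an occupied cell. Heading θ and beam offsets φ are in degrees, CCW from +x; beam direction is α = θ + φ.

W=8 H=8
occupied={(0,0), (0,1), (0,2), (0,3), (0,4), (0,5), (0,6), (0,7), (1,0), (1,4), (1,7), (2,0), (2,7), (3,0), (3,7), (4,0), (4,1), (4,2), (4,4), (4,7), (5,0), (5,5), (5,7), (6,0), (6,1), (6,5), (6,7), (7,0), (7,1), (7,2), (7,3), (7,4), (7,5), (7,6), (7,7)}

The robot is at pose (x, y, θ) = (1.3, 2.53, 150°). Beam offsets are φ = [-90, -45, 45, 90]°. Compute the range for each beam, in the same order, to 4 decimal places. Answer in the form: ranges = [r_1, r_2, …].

beam 1: φ=-90°, α=60°
  dir = (cos 60°, sin 60°) = (0.5000, 0.8660); from cell (1,2)
  next x-line at t=1.4000, next y-line at t=0.5427; Δt_x=2.0000, Δt_y=1.1547
    y: enter (1,3) at t=0.5427
    x: enter (2,3) at t=1.4000
    y: enter (2,4) at t=1.6974
    y: enter (2,5) at t=2.8521
    x: enter (3,5) at t=3.4000
    y: enter (3,6) at t=4.0068
    y: enter (3,7) at t=5.1615 ← occupied
  → r_1 = 5.1615
beam 2: φ=-45°, α=105°
  dir = (cos 105°, sin 105°) = (-0.2588, 0.9659); from cell (1,2)
  next x-line at t=1.1591, next y-line at t=0.4866; Δt_x=3.8637, Δt_y=1.0353
    y: enter (1,3) at t=0.4866
    x: enter (0,3) at t=1.1591 ← occupied
  → r_2 = 1.1591
beam 3: φ=45°, α=195°
  dir = (cos 195°, sin 195°) = (-0.9659, -0.2588); from cell (1,2)
  next x-line at t=0.3106, next y-line at t=2.0478; Δt_x=1.0353, Δt_y=3.8637
    x: enter (0,2) at t=0.3106 ← occupied
  → r_3 = 0.3106
beam 4: φ=90°, α=240°
  dir = (cos 240°, sin 240°) = (-0.5000, -0.8660); from cell (1,2)
  next x-line at t=0.6000, next y-line at t=0.6120; Δt_x=2.0000, Δt_y=1.1547
    x: enter (0,2) at t=0.6000 ← occupied
  → r_4 = 0.6000

ranges = [5.1615, 1.1591, 0.3106, 0.6000]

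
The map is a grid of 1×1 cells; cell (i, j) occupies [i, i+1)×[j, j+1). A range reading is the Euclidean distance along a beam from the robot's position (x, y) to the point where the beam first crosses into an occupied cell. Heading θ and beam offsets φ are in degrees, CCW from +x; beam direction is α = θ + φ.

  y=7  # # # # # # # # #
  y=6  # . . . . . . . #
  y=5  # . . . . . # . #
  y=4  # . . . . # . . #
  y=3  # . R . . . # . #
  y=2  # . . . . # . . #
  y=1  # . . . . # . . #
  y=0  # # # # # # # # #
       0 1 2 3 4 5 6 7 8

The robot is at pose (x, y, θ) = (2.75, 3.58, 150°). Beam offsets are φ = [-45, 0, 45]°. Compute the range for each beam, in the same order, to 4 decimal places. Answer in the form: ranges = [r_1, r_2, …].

beam 1: φ=-45°, α=105°
  dir = (cos 105°, sin 105°) = (-0.2588, 0.9659); from cell (2,3)
  next x-line at t=2.8978, next y-line at t=0.4348; Δt_x=3.8637, Δt_y=1.0353
    y: enter (2,4) at t=0.4348
    y: enter (2,5) at t=1.4701
    y: enter (2,6) at t=2.5054
    x: enter (1,6) at t=2.8978
    y: enter (1,7) at t=3.5406 ← occupied
  → r_1 = 3.5406
beam 2: φ=0°, α=150°
  dir = (cos 150°, sin 150°) = (-0.8660, 0.5000); from cell (2,3)
  next x-line at t=0.8660, next y-line at t=0.8400; Δt_x=1.1547, Δt_y=2.0000
    y: enter (2,4) at t=0.8400
    x: enter (1,4) at t=0.8660
    x: enter (0,4) at t=2.0207 ← occupied
  → r_2 = 2.0207
beam 3: φ=45°, α=195°
  dir = (cos 195°, sin 195°) = (-0.9659, -0.2588); from cell (2,3)
  next x-line at t=0.7765, next y-line at t=2.2409; Δt_x=1.0353, Δt_y=3.8637
    x: enter (1,3) at t=0.7765
    x: enter (0,3) at t=1.8117 ← occupied
  → r_3 = 1.8117

ranges = [3.5406, 2.0207, 1.8117]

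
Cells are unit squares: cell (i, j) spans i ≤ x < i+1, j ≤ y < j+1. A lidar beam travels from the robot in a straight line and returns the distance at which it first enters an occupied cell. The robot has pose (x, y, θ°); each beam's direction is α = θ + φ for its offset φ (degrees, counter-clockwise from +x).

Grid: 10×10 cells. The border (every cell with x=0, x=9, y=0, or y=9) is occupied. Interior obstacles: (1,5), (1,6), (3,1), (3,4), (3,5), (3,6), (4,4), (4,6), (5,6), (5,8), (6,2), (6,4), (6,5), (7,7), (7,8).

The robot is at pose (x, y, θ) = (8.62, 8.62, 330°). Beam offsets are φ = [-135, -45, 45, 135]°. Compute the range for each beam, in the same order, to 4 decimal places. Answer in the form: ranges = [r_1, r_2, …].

beam 1: φ=-135°, α=195°
  dir = (cos 195°, sin 195°) = (-0.9659, -0.2588); from cell (8,8)
  next x-line at t=0.6419, next y-line at t=2.3955; Δt_x=1.0353, Δt_y=3.8637
    x: enter (7,8) at t=0.6419 ← occupied
  → r_1 = 0.6419
beam 2: φ=-45°, α=285°
  dir = (cos 285°, sin 285°) = (0.2588, -0.9659); from cell (8,8)
  next x-line at t=1.4682, next y-line at t=0.6419; Δt_x=3.8637, Δt_y=1.0353
    y: enter (8,7) at t=0.6419
    x: enter (9,7) at t=1.4682 ← occupied
  → r_2 = 1.4682
beam 3: φ=45°, α=15°
  dir = (cos 15°, sin 15°) = (0.9659, 0.2588); from cell (8,8)
  next x-line at t=0.3934, next y-line at t=1.4682; Δt_x=1.0353, Δt_y=3.8637
    x: enter (9,8) at t=0.3934 ← occupied
  → r_3 = 0.3934
beam 4: φ=135°, α=105°
  dir = (cos 105°, sin 105°) = (-0.2588, 0.9659); from cell (8,8)
  next x-line at t=2.3955, next y-line at t=0.3934; Δt_x=3.8637, Δt_y=1.0353
    y: enter (8,9) at t=0.3934 ← occupied
  → r_4 = 0.3934

ranges = [0.6419, 1.4682, 0.3934, 0.3934]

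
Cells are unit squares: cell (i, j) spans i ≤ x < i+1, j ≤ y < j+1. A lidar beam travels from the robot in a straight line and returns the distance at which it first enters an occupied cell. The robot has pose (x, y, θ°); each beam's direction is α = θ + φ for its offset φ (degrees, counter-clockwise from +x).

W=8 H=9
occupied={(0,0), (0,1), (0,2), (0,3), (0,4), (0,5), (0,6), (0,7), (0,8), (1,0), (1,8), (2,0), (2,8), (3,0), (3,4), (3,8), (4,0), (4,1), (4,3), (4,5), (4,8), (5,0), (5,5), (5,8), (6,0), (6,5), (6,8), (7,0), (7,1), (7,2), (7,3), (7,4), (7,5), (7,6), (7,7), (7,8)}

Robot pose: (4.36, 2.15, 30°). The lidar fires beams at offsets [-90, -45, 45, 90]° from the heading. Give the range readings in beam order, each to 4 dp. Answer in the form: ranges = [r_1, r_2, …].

ranges = [0.1732, 0.5796, 0.8800, 2.1362]

beam 1: φ=-90°, α=300°
  d=(0.5000,-0.8660)  start (4,2)  tX=1.2800 tY=0.1732  stride 1/|dx|=2.0000 1/|dy|=1.1547
    cross y-line → (4,1), t=0.1732 (wall)
  → r_1 = 0.1732
beam 2: φ=-45°, α=345°
  d=(0.9659,-0.2588)  start (4,2)  tX=0.6626 tY=0.5796  stride 1/|dx|=1.0353 1/|dy|=3.8637
    cross y-line → (4,1), t=0.5796 (wall)
  → r_2 = 0.5796
beam 3: φ=45°, α=75°
  d=(0.2588,0.9659)  start (4,2)  tX=2.4728 tY=0.8800  stride 1/|dx|=3.8637 1/|dy|=1.0353
    cross y-line → (4,3), t=0.8800 (wall)
  → r_3 = 0.8800
beam 4: φ=90°, α=120°
  d=(-0.5000,0.8660)  start (4,2)  tX=0.7200 tY=0.9815  stride 1/|dx|=2.0000 1/|dy|=1.1547
    cross x-line → (3,2), t=0.7200
    cross y-line → (3,3), t=0.9815
    cross y-line → (3,4), t=2.1362 (wall)
  → r_4 = 2.1362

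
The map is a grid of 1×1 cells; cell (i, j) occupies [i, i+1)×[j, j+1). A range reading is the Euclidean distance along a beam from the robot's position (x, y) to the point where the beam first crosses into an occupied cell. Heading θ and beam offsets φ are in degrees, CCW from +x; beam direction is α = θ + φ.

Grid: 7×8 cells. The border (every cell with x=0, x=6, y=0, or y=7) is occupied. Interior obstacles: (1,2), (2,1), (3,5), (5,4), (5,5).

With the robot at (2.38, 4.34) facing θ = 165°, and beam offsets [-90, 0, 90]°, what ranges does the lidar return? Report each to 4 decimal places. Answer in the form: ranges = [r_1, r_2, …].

ranges = [2.7538, 1.4287, 1.4682]

beam 1: φ=-90°, α=75°
  direction (0.2588, 0.9659); cell (2,4); t to first gridline: x 2.3955, y 0.6833 (then +3.8637 / +1.0353)
    (2,5) via y @ 0.6833
    (2,6) via y @ 1.7186
    (3,6) via x @ 2.3955
    (3,7) via y @ 2.7538  # hit
  → r_1 = 2.7538
beam 2: φ=0°, α=165°
  direction (-0.9659, 0.2588); cell (2,4); t to first gridline: x 0.3934, y 2.5500 (then +1.0353 / +3.8637)
    (1,4) via x @ 0.3934
    (0,4) via x @ 1.4287  # hit
  → r_2 = 1.4287
beam 3: φ=90°, α=255°
  direction (-0.2588, -0.9659); cell (2,4); t to first gridline: x 1.4682, y 0.3520 (then +3.8637 / +1.0353)
    (2,3) via y @ 0.3520
    (2,2) via y @ 1.3873
    (1,2) via x @ 1.4682  # hit
  → r_3 = 1.4682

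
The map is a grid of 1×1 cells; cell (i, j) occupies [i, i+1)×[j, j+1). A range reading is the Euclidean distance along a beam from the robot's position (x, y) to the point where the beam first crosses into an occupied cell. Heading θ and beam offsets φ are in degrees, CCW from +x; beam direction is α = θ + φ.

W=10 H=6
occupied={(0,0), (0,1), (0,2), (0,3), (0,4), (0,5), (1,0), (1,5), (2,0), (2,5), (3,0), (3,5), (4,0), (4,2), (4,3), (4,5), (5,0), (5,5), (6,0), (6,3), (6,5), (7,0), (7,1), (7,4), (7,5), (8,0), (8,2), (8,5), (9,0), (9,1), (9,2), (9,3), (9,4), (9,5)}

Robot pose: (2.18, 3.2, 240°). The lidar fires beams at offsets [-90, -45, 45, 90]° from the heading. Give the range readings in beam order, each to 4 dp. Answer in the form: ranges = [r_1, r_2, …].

beam 1: φ=-90°, α=150°
  cosα=-0.8660 sinα=0.5000 | (2,3) | tMaxX 0.2078 tMaxY 1.6000 | tΔX 1.1547 tΔY 2.0000
    t=0.2078 [x] (1,3)
    t=1.3625 [x] (0,3) — stop
  → r_1 = 1.3625
beam 2: φ=-45°, α=195°
  cosα=-0.9659 sinα=-0.2588 | (2,3) | tMaxX 0.1863 tMaxY 0.7727 | tΔX 1.0353 tΔY 3.8637
    t=0.1863 [x] (1,3)
    t=0.7727 [y] (1,2)
    t=1.2216 [x] (0,2) — stop
  → r_2 = 1.2216
beam 3: φ=45°, α=285°
  cosα=0.2588 sinα=-0.9659 | (2,3) | tMaxX 3.1682 tMaxY 0.2071 | tΔX 3.8637 tΔY 1.0353
    t=0.2071 [y] (2,2)
    t=1.2423 [y] (2,1)
    t=2.2776 [y] (2,0) — stop
  → r_3 = 2.2776
beam 4: φ=90°, α=330°
  cosα=0.8660 sinα=-0.5000 | (2,3) | tMaxX 0.9469 tMaxY 0.4000 | tΔX 1.1547 tΔY 2.0000
    t=0.4000 [y] (2,2)
    t=0.9469 [x] (3,2)
    t=2.1016 [x] (4,2) — stop
  → r_4 = 2.1016

ranges = [1.3625, 1.2216, 2.2776, 2.1016]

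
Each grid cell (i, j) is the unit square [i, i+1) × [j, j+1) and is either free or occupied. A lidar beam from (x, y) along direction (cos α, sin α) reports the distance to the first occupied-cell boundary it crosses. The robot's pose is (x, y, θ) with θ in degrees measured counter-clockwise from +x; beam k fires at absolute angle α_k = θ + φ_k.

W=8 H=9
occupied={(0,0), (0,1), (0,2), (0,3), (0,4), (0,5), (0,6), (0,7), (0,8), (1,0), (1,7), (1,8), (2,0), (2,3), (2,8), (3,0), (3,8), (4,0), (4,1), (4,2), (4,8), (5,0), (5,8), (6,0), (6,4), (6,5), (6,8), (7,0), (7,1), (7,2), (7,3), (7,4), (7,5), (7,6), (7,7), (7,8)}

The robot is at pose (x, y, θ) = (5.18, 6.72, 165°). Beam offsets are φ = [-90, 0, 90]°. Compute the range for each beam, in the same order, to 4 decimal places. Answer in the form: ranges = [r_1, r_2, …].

ranges = [1.3252, 3.2922, 3.8512]

beam 1: φ=-90°, α=75°
  direction (0.2588, 0.9659); cell (5,6); t to first gridline: x 3.1682, y 0.2899 (then +3.8637 / +1.0353)
    (5,7) via y @ 0.2899
    (5,8) via y @ 1.3252  # hit
  → r_1 = 1.3252
beam 2: φ=0°, α=165°
  direction (-0.9659, 0.2588); cell (5,6); t to first gridline: x 0.1863, y 1.0818 (then +1.0353 / +3.8637)
    (4,6) via x @ 0.1863
    (4,7) via y @ 1.0818
    (3,7) via x @ 1.2216
    (2,7) via x @ 2.2569
    (1,7) via x @ 3.2922  # hit
  → r_2 = 3.2922
beam 3: φ=90°, α=255°
  direction (-0.2588, -0.9659); cell (5,6); t to first gridline: x 0.6955, y 0.7454 (then +3.8637 / +1.0353)
    (4,6) via x @ 0.6955
    (4,5) via y @ 0.7454
    (4,4) via y @ 1.7807
    (4,3) via y @ 2.8160
    (4,2) via y @ 3.8512  # hit
  → r_3 = 3.8512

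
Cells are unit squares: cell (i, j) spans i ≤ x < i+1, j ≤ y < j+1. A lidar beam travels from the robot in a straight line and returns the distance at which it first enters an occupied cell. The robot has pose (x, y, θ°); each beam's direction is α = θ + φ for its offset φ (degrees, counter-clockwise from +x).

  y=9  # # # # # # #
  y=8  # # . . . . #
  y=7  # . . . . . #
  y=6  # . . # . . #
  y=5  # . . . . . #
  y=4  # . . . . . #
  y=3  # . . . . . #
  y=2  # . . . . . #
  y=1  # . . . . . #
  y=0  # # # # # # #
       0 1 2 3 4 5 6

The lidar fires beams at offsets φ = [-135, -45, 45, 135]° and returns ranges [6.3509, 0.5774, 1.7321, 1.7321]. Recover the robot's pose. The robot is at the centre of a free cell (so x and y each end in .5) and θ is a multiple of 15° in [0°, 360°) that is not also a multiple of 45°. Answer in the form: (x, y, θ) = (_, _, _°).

(x, y, θ) = (2.5, 6.5, 75°)

Enumerate (i+0.5, j+0.5, θ) over the 38 free cells and 16 admissible headings. For each, cast all 4 beams and compare to the given ranges.
  (4.5, 3.5, 150°): beam 1 = 1.5529 ≠ 6.3509 ✗
  (4.5, 5.5, 330°): beam 1 = 3.6235 ≠ 6.3509 ✗
  (4.5, 6.5, 15°): beam 2 = 1.7321 ≠ 0.5774 ✗
  (4.5, 6.5, 105°): beam 1 = 1.7321 ≠ 6.3509 ✗
  (4.5, 8.5, 240°): beam 1 = 0.5176 ≠ 6.3509 ✗
  …
  (2.5, 6.5, 75°): r_1=6.3509, r_2=0.5774, r_3=1.7321, r_4=1.7321 — all match ✓
No second candidate reproduces the full scan.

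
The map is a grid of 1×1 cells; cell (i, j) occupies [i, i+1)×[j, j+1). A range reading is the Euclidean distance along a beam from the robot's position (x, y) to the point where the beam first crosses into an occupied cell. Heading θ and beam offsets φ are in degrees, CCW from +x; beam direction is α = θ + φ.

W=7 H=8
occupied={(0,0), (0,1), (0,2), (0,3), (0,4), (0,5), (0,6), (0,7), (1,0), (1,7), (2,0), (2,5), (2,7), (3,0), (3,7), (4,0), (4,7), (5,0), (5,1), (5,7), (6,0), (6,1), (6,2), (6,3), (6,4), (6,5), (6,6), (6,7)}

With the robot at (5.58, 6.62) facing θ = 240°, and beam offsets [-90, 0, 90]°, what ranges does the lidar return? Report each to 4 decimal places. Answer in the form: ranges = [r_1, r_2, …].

beam 1: φ=-90°, α=150°
  dir = (cos 150°, sin 150°) = (-0.8660, 0.5000); from cell (5,6)
  next x-line at t=0.6697, next y-line at t=0.7600; Δt_x=1.1547, Δt_y=2.0000
    x: enter (4,6) at t=0.6697
    y: enter (4,7) at t=0.7600 ← occupied
  → r_1 = 0.7600
beam 2: φ=0°, α=240°
  dir = (cos 240°, sin 240°) = (-0.5000, -0.8660); from cell (5,6)
  next x-line at t=1.1600, next y-line at t=0.7159; Δt_x=2.0000, Δt_y=1.1547
    y: enter (5,5) at t=0.7159
    x: enter (4,5) at t=1.1600
    y: enter (4,4) at t=1.8706
    y: enter (4,3) at t=3.0253
    x: enter (3,3) at t=3.1600
    y: enter (3,2) at t=4.1800
    x: enter (2,2) at t=5.1600
    y: enter (2,1) at t=5.3347
    y: enter (2,0) at t=6.4894 ← occupied
  → r_2 = 6.4894
beam 3: φ=90°, α=330°
  dir = (cos 330°, sin 330°) = (0.8660, -0.5000); from cell (5,6)
  next x-line at t=0.4850, next y-line at t=1.2400; Δt_x=1.1547, Δt_y=2.0000
    x: enter (6,6) at t=0.4850 ← occupied
  → r_3 = 0.4850

ranges = [0.7600, 6.4894, 0.4850]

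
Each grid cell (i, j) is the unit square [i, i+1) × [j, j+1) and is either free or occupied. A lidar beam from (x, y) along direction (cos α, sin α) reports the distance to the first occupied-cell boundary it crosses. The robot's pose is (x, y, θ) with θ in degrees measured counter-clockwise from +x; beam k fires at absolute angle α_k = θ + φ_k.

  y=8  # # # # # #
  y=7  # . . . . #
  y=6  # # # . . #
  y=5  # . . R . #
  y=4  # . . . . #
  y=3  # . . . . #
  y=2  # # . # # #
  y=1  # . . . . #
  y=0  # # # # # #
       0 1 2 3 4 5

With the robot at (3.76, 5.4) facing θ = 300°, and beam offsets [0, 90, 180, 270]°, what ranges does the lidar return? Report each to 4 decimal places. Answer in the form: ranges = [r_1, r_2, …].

ranges = [2.4800, 1.4318, 1.5200, 3.1870]

beam 1: φ=0°, α=300°
  direction (0.5000, -0.8660); cell (3,5); t to first gridline: x 0.4800, y 0.4619 (then +2.0000 / +1.1547)
    (3,4) via y @ 0.4619
    (4,4) via x @ 0.4800
    (4,3) via y @ 1.6166
    (5,3) via x @ 2.4800  # hit
  → r_1 = 2.4800
beam 2: φ=90°, α=30°
  direction (0.8660, 0.5000); cell (3,5); t to first gridline: x 0.2771, y 1.2000 (then +1.1547 / +2.0000)
    (4,5) via x @ 0.2771
    (4,6) via y @ 1.2000
    (5,6) via x @ 1.4318  # hit
  → r_2 = 1.4318
beam 3: φ=180°, α=120°
  direction (-0.5000, 0.8660); cell (3,5); t to first gridline: x 1.5200, y 0.6928 (then +2.0000 / +1.1547)
    (3,6) via y @ 0.6928
    (2,6) via x @ 1.5200  # hit
  → r_3 = 1.5200
beam 4: φ=270°, α=210°
  direction (-0.8660, -0.5000); cell (3,5); t to first gridline: x 0.8776, y 0.8000 (then +1.1547 / +2.0000)
    (3,4) via y @ 0.8000
    (2,4) via x @ 0.8776
    (1,4) via x @ 2.0323
    (1,3) via y @ 2.8000
    (0,3) via x @ 3.1870  # hit
  → r_4 = 3.1870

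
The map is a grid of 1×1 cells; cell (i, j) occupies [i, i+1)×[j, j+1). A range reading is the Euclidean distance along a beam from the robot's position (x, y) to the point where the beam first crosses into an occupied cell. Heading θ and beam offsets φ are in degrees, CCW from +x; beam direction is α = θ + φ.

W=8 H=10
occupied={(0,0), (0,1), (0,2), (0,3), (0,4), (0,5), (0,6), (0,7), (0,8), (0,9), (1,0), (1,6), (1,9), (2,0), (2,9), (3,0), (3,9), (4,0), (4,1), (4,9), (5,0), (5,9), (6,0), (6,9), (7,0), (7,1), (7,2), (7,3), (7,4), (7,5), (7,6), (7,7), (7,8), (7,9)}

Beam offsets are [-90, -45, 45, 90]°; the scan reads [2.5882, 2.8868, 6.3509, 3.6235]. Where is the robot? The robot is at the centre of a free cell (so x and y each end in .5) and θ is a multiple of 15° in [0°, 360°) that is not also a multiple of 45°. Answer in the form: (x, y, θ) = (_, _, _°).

Candidates: 46 free-cell centres × 16 headings = 736 poses. Raycast each; keep the one whose scan matches to 4 dp.
  (6.5, 4.5, 330°): beam 1 = 3.0000 ≠ 2.5882 ✗
  (3.5, 4.5, 300°): beam 1 = 2.8868 ≠ 2.5882 ✗
  (5.5, 8.5, 330°): beam 1 = 8.6603 ≠ 2.5882 ✗
  …
  (4.5, 3.5, 75°): r_1=2.5882, r_2=2.8868, r_3=6.3509, r_4=3.6235 — all match ✓
Unique over the lattice → pose = (4.5, 3.5, 75°).

(x, y, θ) = (4.5, 3.5, 75°)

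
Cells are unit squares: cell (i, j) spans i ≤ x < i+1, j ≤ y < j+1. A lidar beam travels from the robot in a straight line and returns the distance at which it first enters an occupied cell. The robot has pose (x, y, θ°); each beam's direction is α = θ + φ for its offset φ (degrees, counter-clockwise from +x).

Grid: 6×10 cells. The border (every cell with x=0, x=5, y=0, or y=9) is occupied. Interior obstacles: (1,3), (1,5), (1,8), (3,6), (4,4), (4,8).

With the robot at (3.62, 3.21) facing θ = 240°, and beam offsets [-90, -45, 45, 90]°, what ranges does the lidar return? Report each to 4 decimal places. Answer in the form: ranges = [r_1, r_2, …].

ranges = [3.0253, 2.7124, 2.2880, 1.5935]

beam 1: φ=-90°, α=150°
  cosα=-0.8660 sinα=0.5000 | (3,3) | tMaxX 0.7159 tMaxY 1.5800 | tΔX 1.1547 tΔY 2.0000
    t=0.7159 [x] (2,3)
    t=1.5800 [y] (2,4)
    t=1.8706 [x] (1,4)
    t=3.0253 [x] (0,4) — stop
  → r_1 = 3.0253
beam 2: φ=-45°, α=195°
  cosα=-0.9659 sinα=-0.2588 | (3,3) | tMaxX 0.6419 tMaxY 0.8114 | tΔX 1.0353 tΔY 3.8637
    t=0.6419 [x] (2,3)
    t=0.8114 [y] (2,2)
    t=1.6771 [x] (1,2)
    t=2.7124 [x] (0,2) — stop
  → r_2 = 2.7124
beam 3: φ=45°, α=285°
  cosα=0.2588 sinα=-0.9659 | (3,3) | tMaxX 1.4682 tMaxY 0.2174 | tΔX 3.8637 tΔY 1.0353
    t=0.2174 [y] (3,2)
    t=1.2527 [y] (3,1)
    t=1.4682 [x] (4,1)
    t=2.2880 [y] (4,0) — stop
  → r_3 = 2.2880
beam 4: φ=90°, α=330°
  cosα=0.8660 sinα=-0.5000 | (3,3) | tMaxX 0.4388 tMaxY 0.4200 | tΔX 1.1547 tΔY 2.0000
    t=0.4200 [y] (3,2)
    t=0.4388 [x] (4,2)
    t=1.5935 [x] (5,2) — stop
  → r_4 = 1.5935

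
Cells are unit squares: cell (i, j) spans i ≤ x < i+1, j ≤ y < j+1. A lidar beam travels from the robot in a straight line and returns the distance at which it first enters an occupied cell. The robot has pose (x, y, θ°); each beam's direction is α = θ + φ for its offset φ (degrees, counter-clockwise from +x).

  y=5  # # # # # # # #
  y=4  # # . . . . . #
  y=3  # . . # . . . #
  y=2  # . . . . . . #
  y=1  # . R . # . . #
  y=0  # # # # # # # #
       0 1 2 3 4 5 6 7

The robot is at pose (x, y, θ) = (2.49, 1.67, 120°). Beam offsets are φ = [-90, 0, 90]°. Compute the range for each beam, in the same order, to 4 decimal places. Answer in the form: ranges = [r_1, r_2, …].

ranges = [5.2077, 2.6905, 1.3400]

beam 1: φ=-90°, α=30°
  cosα=0.8660 sinα=0.5000 | (2,1) | tMaxX 0.5889 tMaxY 0.6600 | tΔX 1.1547 tΔY 2.0000
    t=0.5889 [x] (3,1)
    t=0.6600 [y] (3,2)
    t=1.7436 [x] (4,2)
    t=2.6600 [y] (4,3)
    t=2.8983 [x] (5,3)
    t=4.0530 [x] (6,3)
    t=4.6600 [y] (6,4)
    t=5.2077 [x] (7,4) — stop
  → r_1 = 5.2077
beam 2: φ=0°, α=120°
  cosα=-0.5000 sinα=0.8660 | (2,1) | tMaxX 0.9800 tMaxY 0.3811 | tΔX 2.0000 tΔY 1.1547
    t=0.3811 [y] (2,2)
    t=0.9800 [x] (1,2)
    t=1.5358 [y] (1,3)
    t=2.6905 [y] (1,4) — stop
  → r_2 = 2.6905
beam 3: φ=90°, α=210°
  cosα=-0.8660 sinα=-0.5000 | (2,1) | tMaxX 0.5658 tMaxY 1.3400 | tΔX 1.1547 tΔY 2.0000
    t=0.5658 [x] (1,1)
    t=1.3400 [y] (1,0) — stop
  → r_3 = 1.3400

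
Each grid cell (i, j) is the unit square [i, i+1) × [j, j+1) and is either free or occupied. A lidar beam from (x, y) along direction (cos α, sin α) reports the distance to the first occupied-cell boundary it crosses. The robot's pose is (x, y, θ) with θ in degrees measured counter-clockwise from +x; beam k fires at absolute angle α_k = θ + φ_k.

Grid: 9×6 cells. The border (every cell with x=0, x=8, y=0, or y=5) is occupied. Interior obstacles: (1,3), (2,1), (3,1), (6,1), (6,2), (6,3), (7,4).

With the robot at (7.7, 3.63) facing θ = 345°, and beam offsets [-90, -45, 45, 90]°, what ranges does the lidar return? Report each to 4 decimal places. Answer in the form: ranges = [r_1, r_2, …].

ranges = [2.7046, 0.6000, 0.3464, 0.3831]

beam 1: φ=-90°, α=255°
  dir = (cos 255°, sin 255°) = (-0.2588, -0.9659); from cell (7,3)
  next x-line at t=2.7046, next y-line at t=0.6522; Δt_x=3.8637, Δt_y=1.0353
    y: enter (7,2) at t=0.6522
    y: enter (7,1) at t=1.6875
    x: enter (6,1) at t=2.7046 ← occupied
  → r_1 = 2.7046
beam 2: φ=-45°, α=300°
  dir = (cos 300°, sin 300°) = (0.5000, -0.8660); from cell (7,3)
  next x-line at t=0.6000, next y-line at t=0.7275; Δt_x=2.0000, Δt_y=1.1547
    x: enter (8,3) at t=0.6000 ← occupied
  → r_2 = 0.6000
beam 3: φ=45°, α=30°
  dir = (cos 30°, sin 30°) = (0.8660, 0.5000); from cell (7,3)
  next x-line at t=0.3464, next y-line at t=0.7400; Δt_x=1.1547, Δt_y=2.0000
    x: enter (8,3) at t=0.3464 ← occupied
  → r_3 = 0.3464
beam 4: φ=90°, α=75°
  dir = (cos 75°, sin 75°) = (0.2588, 0.9659); from cell (7,3)
  next x-line at t=1.1591, next y-line at t=0.3831; Δt_x=3.8637, Δt_y=1.0353
    y: enter (7,4) at t=0.3831 ← occupied
  → r_4 = 0.3831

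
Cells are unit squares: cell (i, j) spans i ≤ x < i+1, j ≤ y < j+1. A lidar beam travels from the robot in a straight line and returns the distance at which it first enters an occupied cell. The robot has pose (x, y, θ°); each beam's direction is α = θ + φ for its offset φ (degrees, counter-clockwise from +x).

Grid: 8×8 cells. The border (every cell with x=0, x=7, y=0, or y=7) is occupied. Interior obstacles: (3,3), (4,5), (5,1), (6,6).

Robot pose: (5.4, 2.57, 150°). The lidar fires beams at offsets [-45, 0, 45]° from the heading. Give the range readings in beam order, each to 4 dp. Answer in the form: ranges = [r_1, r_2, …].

ranges = [2.5157, 1.6166, 4.5552]

beam 1: φ=-45°, α=105°
  direction (-0.2588, 0.9659); cell (5,2); t to first gridline: x 1.5455, y 0.4452 (then +3.8637 / +1.0353)
    (5,3) via y @ 0.4452
    (5,4) via y @ 1.4804
    (4,4) via x @ 1.5455
    (4,5) via y @ 2.5157  # hit
  → r_1 = 2.5157
beam 2: φ=0°, α=150°
  direction (-0.8660, 0.5000); cell (5,2); t to first gridline: x 0.4619, y 0.8600 (then +1.1547 / +2.0000)
    (4,2) via x @ 0.4619
    (4,3) via y @ 0.8600
    (3,3) via x @ 1.6166  # hit
  → r_2 = 1.6166
beam 3: φ=45°, α=195°
  direction (-0.9659, -0.2588); cell (5,2); t to first gridline: x 0.4141, y 2.2023 (then +1.0353 / +3.8637)
    (4,2) via x @ 0.4141
    (3,2) via x @ 1.4494
    (3,1) via y @ 2.2023
    (2,1) via x @ 2.4847
    (1,1) via x @ 3.5199
    (0,1) via x @ 4.5552  # hit
  → r_3 = 4.5552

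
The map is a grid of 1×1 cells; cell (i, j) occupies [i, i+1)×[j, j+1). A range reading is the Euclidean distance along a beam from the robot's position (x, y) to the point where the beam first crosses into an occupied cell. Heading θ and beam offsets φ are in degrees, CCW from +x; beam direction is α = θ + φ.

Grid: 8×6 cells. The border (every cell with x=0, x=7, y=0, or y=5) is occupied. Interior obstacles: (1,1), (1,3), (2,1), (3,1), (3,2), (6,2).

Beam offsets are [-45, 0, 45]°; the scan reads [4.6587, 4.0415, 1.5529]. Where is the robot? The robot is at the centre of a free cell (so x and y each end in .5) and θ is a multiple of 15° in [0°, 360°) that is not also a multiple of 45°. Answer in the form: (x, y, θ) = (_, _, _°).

The pose lattice has 18·16 = 288 candidates. Test each by forward raycasting.
  (6.5, 3.5, 285°): beam 1 = 0.5774 ≠ 4.6587 ✗
  (5.5, 1.5, 210°): beam 1 = 1.5529 ≠ 4.6587 ✗
  (2.5, 2.5, 240°): beam 1 = 1.5529 ≠ 4.6587 ✗
  (5.5, 2.5, 60°): beam 1 = 0.5176 ≠ 4.6587 ✗
  …
  (6.5, 4.5, 240°): r_1=4.6587, r_2=4.0415, r_3=1.5529 — all match ✓
Unique over the lattice → pose = (6.5, 4.5, 240°).

(x, y, θ) = (6.5, 4.5, 240°)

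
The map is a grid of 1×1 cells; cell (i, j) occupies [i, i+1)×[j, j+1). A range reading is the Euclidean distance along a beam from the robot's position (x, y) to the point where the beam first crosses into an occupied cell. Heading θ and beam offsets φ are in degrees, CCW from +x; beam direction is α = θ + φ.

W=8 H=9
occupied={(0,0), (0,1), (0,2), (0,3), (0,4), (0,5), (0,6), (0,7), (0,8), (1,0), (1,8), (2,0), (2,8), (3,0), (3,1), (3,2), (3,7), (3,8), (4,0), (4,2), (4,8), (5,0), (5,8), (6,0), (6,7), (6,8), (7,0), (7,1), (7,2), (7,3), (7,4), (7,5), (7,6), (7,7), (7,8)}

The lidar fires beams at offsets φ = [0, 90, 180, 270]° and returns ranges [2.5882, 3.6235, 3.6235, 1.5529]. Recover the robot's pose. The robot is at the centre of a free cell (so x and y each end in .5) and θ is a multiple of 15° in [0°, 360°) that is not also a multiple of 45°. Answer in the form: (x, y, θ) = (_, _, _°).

(x, y, θ) = (4.5, 4.5, 345°)

Candidates: 37 free-cell centres × 16 headings = 592 poses. Raycast each; keep the one whose scan matches to 4 dp.
  (3.5, 4.5, 345°): beam 1 = 3.6235 ≠ 2.5882 ✗
  (1.5, 4.5, 165°): beam 1 = 0.5176 ≠ 2.5882 ✗
  (1.5, 7.5, 345°): beam 1 = 1.5529 ≠ 2.5882 ✗
  (4.5, 4.5, 150°): beam 1 = 4.0415 ≠ 2.5882 ✗
  …
  (4.5, 4.5, 345°): r_1=2.5882, r_2=3.6235, r_3=3.6235, r_4=1.5529 — all match ✓
No second candidate reproduces the full scan.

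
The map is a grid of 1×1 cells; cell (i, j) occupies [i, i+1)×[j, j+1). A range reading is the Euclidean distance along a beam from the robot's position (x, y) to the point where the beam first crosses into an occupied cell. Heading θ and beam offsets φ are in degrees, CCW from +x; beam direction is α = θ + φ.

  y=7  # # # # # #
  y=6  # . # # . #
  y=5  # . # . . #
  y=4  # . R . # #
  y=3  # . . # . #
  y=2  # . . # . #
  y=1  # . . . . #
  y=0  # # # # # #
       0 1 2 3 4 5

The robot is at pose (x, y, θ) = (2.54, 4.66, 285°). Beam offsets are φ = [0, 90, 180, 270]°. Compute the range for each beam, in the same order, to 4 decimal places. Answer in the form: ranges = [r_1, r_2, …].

ranges = [1.7773, 2.5468, 0.3520, 1.5943]

beam 1: φ=0°, α=285°
  cosα=0.2588 sinα=-0.9659 | (2,4) | tMaxX 1.7773 tMaxY 0.6833 | tΔX 3.8637 tΔY 1.0353
    t=0.6833 [y] (2,3)
    t=1.7186 [y] (2,2)
    t=1.7773 [x] (3,2) — stop
  → r_1 = 1.7773
beam 2: φ=90°, α=15°
  cosα=0.9659 sinα=0.2588 | (2,4) | tMaxX 0.4762 tMaxY 1.3137 | tΔX 1.0353 tΔY 3.8637
    t=0.4762 [x] (3,4)
    t=1.3137 [y] (3,5)
    t=1.5115 [x] (4,5)
    t=2.5468 [x] (5,5) — stop
  → r_2 = 2.5468
beam 3: φ=180°, α=105°
  cosα=-0.2588 sinα=0.9659 | (2,4) | tMaxX 2.0864 tMaxY 0.3520 | tΔX 3.8637 tΔY 1.0353
    t=0.3520 [y] (2,5) — stop
  → r_3 = 0.3520
beam 4: φ=270°, α=195°
  cosα=-0.9659 sinα=-0.2588 | (2,4) | tMaxX 0.5590 tMaxY 2.5500 | tΔX 1.0353 tΔY 3.8637
    t=0.5590 [x] (1,4)
    t=1.5943 [x] (0,4) — stop
  → r_4 = 1.5943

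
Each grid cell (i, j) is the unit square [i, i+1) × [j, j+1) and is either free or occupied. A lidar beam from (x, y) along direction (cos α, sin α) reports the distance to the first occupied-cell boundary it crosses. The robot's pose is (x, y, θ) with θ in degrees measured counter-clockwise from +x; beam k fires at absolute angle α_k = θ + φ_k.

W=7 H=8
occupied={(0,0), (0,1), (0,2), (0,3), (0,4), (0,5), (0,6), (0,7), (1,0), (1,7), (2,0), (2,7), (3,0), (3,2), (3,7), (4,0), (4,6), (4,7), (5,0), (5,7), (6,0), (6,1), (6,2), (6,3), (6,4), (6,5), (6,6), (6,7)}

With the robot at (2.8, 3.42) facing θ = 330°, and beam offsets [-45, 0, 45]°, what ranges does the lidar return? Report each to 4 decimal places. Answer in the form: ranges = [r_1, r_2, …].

ranges = [0.7727, 0.8400, 3.3129]

beam 1: φ=-45°, α=285°
  direction (0.2588, -0.9659); cell (2,3); t to first gridline: x 0.7727, y 0.4348 (then +3.8637 / +1.0353)
    (2,2) via y @ 0.4348
    (3,2) via x @ 0.7727  # hit
  → r_1 = 0.7727
beam 2: φ=0°, α=330°
  direction (0.8660, -0.5000); cell (2,3); t to first gridline: x 0.2309, y 0.8400 (then +1.1547 / +2.0000)
    (3,3) via x @ 0.2309
    (3,2) via y @ 0.8400  # hit
  → r_2 = 0.8400
beam 3: φ=45°, α=15°
  direction (0.9659, 0.2588); cell (2,3); t to first gridline: x 0.2071, y 2.2409 (then +1.0353 / +3.8637)
    (3,3) via x @ 0.2071
    (4,3) via x @ 1.2423
    (4,4) via y @ 2.2409
    (5,4) via x @ 2.2776
    (6,4) via x @ 3.3129  # hit
  → r_3 = 3.3129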